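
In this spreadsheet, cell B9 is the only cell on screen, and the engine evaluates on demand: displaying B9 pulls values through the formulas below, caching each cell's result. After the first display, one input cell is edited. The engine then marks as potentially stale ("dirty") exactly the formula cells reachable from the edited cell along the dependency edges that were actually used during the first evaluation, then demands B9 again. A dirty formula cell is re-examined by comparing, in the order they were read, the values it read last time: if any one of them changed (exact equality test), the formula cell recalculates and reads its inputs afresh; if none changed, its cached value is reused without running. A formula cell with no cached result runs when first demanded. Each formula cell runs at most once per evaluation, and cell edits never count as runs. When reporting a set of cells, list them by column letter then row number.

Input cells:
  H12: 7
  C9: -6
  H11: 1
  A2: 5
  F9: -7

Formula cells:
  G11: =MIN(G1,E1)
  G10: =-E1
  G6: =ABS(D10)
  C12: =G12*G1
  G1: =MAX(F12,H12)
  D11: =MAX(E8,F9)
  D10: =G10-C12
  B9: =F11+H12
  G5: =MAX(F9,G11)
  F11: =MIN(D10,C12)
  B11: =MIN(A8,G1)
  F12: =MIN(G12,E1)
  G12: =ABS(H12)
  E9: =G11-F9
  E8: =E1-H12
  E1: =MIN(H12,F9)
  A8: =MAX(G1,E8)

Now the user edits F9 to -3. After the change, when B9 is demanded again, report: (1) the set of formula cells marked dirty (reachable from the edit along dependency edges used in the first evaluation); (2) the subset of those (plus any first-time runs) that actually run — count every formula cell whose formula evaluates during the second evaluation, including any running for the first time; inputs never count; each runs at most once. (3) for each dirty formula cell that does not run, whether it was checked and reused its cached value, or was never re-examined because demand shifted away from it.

Dirty set: B9, C12, D10, E1, F11, F12, G1, G10.
Run set: B9, D10, E1, F11, F12, G1, G10 (7 run).
Re-examined without running (cache reused): C12.
The important point: at C12 every value read last time is unchanged, so the dirty flag clears without a run.

Initial pass — values computed on the first demand:
  E1 = MIN(7, -7) = -7
  G10 = -(-7) = 7
  G12 = ABS(7) = 7
  F12 = MIN(7, -7) = -7
  G1 = MAX(-7, 7) = 7
  C12 = 7 * 7 = 49
  D10 = 7 - 49 = -42
  F11 = MIN(-42, 49) = -42
  B9 = -42 + 7 = -35

Second demand — change propagation:
  E1: re-runs because F9 -7->-3; new result -3.
  F12: re-runs because E1 -7->-3; new result -3.
  G1: re-runs because F12 -7->-3; new result 7 (unchanged).
  C12: re-examined; everything it read last time is the same (G12 unchanged, G1 unchanged) — cache 49 kept, no run.
  G10: re-runs because E1 -7->-3; new result 3.
  D10: re-runs because G10 7->3; new result -46.
  F11: re-runs because D10 -42->-46; new result -46.
  B9: re-runs because F11 -42->-46; new result -39.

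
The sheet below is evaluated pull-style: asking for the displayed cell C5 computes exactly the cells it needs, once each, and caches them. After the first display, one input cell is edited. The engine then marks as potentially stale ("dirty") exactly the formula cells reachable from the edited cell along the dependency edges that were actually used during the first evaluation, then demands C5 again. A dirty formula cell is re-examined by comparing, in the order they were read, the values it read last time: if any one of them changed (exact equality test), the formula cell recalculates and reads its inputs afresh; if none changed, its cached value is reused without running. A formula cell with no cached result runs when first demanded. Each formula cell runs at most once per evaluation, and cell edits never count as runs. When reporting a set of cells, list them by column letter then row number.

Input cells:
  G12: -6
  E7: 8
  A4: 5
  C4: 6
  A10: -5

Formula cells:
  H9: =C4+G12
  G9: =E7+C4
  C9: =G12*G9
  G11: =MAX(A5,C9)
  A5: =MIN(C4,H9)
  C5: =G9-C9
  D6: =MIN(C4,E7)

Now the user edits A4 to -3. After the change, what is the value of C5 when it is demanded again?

First demand of the output computes:
  G9 = 8 + 6 = 14
  C9 = -6 * 14 = -84
  C5 = 14 - -84 = 98

After the edit, cleaning proceeds:
  no node depends on A4 at all; the second demand re-runs nothing.

Note the shortcut — nothing in the graph depends on A4 at all, so no recomputation happens.

Demanding C5 again yields 98.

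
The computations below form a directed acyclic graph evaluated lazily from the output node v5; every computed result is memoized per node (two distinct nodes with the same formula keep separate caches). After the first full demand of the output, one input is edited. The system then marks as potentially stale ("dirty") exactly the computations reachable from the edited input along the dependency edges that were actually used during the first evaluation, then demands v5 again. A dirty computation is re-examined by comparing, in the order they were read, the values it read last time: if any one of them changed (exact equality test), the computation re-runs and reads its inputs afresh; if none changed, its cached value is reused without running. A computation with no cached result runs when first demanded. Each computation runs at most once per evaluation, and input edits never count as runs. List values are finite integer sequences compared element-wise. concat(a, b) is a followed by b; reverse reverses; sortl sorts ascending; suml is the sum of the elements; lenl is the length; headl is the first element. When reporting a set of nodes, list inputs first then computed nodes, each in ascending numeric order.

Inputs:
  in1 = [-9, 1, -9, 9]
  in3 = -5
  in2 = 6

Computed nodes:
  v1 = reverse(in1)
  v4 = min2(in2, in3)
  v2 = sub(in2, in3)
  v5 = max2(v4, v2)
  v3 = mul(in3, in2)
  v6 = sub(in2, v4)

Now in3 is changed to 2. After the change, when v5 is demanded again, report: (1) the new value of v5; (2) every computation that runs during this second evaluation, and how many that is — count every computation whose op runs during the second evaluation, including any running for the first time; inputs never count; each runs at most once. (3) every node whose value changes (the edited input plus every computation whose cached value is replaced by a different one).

First demand of the output computes:
  v2 = sub(6, -5) = 11
  v4 = min2(6, -5) = -5
  v5 = max2(-5, 11) = 11

After the edit, cleaning proceeds:
  v2: a read changed (in3 -5->2) — executes, giving 4.
  v4: a read changed (in3 -5->2) — executes, giving 2.
  v5: a read changed (v4 -5->2; v2 11->4) — executes, giving 4.

Demanding v5 again yields 4.
3 computations run: v2, v4, v5.
The nodes whose values change: in3, v2, v4, v5.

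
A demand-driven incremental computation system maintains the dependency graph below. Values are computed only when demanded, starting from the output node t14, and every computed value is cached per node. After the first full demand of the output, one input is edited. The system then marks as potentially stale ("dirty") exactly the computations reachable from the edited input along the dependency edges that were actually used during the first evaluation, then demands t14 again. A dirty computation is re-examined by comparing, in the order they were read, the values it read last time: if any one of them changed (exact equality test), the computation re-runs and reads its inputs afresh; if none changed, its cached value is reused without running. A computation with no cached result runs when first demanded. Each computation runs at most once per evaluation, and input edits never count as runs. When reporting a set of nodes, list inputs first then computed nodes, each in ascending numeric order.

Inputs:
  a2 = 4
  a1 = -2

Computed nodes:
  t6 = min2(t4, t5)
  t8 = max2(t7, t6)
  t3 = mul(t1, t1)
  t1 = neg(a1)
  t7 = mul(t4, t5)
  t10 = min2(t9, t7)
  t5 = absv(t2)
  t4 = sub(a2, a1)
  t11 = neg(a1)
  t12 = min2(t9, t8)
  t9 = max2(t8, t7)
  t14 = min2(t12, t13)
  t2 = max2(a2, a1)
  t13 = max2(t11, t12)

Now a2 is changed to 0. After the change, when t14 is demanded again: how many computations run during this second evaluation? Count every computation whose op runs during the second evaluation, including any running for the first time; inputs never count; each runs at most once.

Computations that run: t2, t4, t5, t6, t7, t8, t9, t12, t13, t14 — 10 in total.

First evaluation (everything demanded from the output):
  t2 = max2(4, -2) = 4
  t4 = sub(4, -2) = 6
  t5 = absv(4) = 4
  t6 = min2(6, 4) = 4
  t7 = mul(6, 4) = 24
  t8 = max2(24, 4) = 24
  t9 = max2(24, 24) = 24
  t11 = neg(-2) = 2
  t12 = min2(24, 24) = 24
  t13 = max2(2, 24) = 24
  t14 = min2(24, 24) = 24

Propagation after the edit:
  t2: runs — a2 4->0; result 0.
  t4: runs — a2 4->0; result 2.
  t5: runs — t2 4->0; result 0.
  t6: runs — t4 6->2; t5 4->0; result 0.
  t7: runs — t4 6->2; t5 4->0; result 0.
  t8: runs — t7 24->0; t6 4->0; result 0.
  t9: runs — t8 24->0; t7 24->0; result 0.
  t12: runs — t9 24->0; t8 24->0; result 0.
  t13: runs — t12 24->0; result 2.
  t14: runs — t12 24->0; t13 24->2; result 0.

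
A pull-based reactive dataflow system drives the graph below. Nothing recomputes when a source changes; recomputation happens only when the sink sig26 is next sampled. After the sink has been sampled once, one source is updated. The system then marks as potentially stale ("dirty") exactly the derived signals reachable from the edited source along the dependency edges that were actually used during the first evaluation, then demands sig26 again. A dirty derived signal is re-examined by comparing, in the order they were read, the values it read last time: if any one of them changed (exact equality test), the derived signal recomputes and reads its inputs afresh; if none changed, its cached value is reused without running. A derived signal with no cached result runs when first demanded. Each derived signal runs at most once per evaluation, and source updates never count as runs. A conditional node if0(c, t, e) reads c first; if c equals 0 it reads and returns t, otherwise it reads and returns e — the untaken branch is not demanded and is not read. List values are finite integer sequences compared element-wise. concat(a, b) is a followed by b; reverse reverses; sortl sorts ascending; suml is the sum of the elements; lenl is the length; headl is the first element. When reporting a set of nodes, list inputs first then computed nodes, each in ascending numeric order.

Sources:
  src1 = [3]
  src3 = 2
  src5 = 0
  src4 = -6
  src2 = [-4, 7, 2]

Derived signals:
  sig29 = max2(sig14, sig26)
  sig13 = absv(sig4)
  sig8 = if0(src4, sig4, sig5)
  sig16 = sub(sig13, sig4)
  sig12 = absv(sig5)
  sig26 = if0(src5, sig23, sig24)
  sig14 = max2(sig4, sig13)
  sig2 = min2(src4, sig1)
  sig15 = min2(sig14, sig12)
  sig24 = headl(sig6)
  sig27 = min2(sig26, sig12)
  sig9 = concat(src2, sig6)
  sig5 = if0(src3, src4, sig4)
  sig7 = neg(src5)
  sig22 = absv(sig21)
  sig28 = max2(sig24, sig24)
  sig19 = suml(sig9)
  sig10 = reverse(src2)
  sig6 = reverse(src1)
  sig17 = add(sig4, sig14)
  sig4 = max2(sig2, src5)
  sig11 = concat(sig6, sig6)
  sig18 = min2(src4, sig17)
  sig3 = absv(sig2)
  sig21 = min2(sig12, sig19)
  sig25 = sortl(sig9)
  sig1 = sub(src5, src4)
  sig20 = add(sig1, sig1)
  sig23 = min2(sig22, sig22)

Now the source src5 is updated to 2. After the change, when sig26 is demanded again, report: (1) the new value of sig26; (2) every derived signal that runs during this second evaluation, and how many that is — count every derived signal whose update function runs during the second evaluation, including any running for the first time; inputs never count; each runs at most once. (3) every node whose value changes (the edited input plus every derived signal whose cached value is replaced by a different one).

New value of sig26: 3.
Derived signals that run: sig24, sig26 — 2 in total.
Values that change: src5, sig26.
Key observation: a condition flipped, so demand moved to the other branch — sig1, sig2, sig4, sig5, sig12, sig21, sig22, sig23 are never re-examined.

First evaluation (everything demanded from the output):
  sig1 = sub(0, -6) = 6
  sig2 = min2(-6, 6) = -6
  sig4 = max2(-6, 0) = 0
  sig5 = if0(src3=2 -> else branch sig4) = 0
  sig6 = reverse([3]) = [3]
  sig9 = concat([-4, 7, 2], [3]) = [-4, 7, 2, 3]
  sig12 = absv(0) = 0
  sig19 = suml([-4, 7, 2, 3]) = 8
  sig21 = min2(0, 8) = 0
  sig22 = absv(0) = 0
  sig23 = min2(0, 0) = 0
  sig26 = if0(src5=0 -> then branch sig23) = 0

Propagation after the edit:
  sig1: marked dirty but never re-examined — demand shifted away from it.
  sig2: marked dirty but never re-examined — demand shifted away from it.
  sig4: marked dirty but never re-examined — demand shifted away from it.
  sig5: marked dirty but never re-examined — demand shifted away from it.
  sig12: marked dirty but never re-examined — demand shifted away from it.
  sig21: marked dirty but never re-examined — demand shifted away from it.
  sig22: marked dirty but never re-examined — demand shifted away from it.
  sig23: marked dirty but never re-examined — demand shifted away from it.
  sig24: demanded for the first time — runs, produces 3.
  sig26: runs — src5 0->2; result 3.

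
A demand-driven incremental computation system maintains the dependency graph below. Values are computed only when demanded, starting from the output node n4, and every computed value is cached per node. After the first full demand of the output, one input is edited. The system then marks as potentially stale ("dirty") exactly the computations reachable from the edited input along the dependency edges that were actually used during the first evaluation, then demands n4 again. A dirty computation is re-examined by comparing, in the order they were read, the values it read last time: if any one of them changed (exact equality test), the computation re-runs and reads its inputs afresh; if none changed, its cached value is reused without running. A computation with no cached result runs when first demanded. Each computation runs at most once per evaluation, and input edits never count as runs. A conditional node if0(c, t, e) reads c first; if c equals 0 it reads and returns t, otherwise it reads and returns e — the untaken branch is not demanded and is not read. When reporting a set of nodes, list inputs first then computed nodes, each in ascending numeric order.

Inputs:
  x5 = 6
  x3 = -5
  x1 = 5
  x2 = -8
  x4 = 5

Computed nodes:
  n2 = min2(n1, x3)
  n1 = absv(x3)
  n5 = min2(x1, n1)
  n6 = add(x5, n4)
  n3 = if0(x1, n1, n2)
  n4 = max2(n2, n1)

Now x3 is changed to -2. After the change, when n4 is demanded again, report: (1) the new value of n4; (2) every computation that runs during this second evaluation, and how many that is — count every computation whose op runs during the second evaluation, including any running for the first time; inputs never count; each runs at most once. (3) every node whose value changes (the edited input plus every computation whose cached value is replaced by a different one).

New value of n4: 2.
Computations that run: n1, n2, n4 — 3 in total.
Values that change: x3, n1, n2, n4.

First evaluation (everything demanded from the output):
  n1 = absv(-5) = 5
  n2 = min2(5, -5) = -5
  n4 = max2(-5, 5) = 5

Propagation after the edit:
  n1: runs — x3 -5->-2; result 2.
  n2: runs — n1 5->2; x3 -5->-2; result -2.
  n4: runs — n2 -5->-2; n1 5->2; result 2.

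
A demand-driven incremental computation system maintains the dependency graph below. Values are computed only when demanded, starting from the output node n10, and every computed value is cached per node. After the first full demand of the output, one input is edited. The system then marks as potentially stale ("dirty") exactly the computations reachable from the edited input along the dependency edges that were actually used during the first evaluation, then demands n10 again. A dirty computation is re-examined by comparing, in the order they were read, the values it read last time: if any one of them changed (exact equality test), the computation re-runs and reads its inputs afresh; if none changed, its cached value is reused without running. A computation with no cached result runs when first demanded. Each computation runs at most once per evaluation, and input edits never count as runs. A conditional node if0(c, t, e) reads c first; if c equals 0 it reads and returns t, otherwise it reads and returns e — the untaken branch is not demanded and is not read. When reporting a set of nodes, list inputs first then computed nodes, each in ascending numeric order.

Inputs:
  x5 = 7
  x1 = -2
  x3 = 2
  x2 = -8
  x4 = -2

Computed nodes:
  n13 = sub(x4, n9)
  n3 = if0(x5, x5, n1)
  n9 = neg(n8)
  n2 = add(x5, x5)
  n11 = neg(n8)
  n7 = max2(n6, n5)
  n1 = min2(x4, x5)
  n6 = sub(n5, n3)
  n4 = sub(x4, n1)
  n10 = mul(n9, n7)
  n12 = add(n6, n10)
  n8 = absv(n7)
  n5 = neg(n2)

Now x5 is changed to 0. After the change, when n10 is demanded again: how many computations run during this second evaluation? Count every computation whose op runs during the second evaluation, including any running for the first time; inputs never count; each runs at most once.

Computations that run: n2, n3, n5, n6, n7, n8, n9, n10 — 8 in total.
Key observation: a condition flipped, so demand moved to the other branch — n1 is never re-examined.

First evaluation (everything demanded from the output):
  n1 = min2(-2, 7) = -2
  n2 = add(7, 7) = 14
  n3 = if0(x5=7 -> else branch n1) = -2
  n5 = neg(14) = -14
  n6 = sub(-14, -2) = -12
  n7 = max2(-12, -14) = -12
  n8 = absv(-12) = 12
  n9 = neg(12) = -12
  n10 = mul(-12, -12) = 144

Propagation after the edit:
  n1: marked dirty but never re-examined — demand shifted away from it.
  n2: runs — x5 7->0; x5 7->0; result 0.
  n3: runs — x5 7->0; result 0.
  n5: runs — n2 14->0; result 0.
  n6: runs — n5 -14->0; n3 -2->0; result 0.
  n7: runs — n6 -12->0; n5 -14->0; result 0.
  n8: runs — n7 -12->0; result 0.
  n9: runs — n8 12->0; result 0.
  n10: runs — n9 -12->0; n7 -12->0; result 0.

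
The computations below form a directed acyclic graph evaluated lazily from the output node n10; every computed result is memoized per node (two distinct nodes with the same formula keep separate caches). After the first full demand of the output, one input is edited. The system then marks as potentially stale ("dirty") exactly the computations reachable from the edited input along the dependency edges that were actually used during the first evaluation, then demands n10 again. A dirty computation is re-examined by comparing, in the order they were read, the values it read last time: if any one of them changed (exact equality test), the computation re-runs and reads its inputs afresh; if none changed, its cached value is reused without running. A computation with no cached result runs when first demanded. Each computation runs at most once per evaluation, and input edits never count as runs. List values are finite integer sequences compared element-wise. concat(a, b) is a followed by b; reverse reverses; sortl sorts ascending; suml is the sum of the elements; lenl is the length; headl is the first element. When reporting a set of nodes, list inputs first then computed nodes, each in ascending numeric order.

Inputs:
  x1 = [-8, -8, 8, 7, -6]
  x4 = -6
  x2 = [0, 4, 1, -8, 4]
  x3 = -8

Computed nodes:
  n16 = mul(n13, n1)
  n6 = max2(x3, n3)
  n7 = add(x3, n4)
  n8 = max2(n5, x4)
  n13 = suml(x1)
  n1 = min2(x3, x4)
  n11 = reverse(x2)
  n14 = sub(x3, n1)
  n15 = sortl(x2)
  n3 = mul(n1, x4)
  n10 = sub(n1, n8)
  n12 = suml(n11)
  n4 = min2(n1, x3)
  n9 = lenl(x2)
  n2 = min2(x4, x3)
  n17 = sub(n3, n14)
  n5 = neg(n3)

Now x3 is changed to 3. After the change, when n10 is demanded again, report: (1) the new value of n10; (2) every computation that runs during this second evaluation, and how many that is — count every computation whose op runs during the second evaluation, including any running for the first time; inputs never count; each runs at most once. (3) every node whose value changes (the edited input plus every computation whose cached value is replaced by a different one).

Demanding n10 again yields 0.
5 computations run: n1, n3, n5, n8, n10.
The nodes whose values change: x3, n1, n3, n5, n10.

First demand of the output computes:
  n1 = min2(-8, -6) = -8
  n3 = mul(-8, -6) = 48
  n5 = neg(48) = -48
  n8 = max2(-48, -6) = -6
  n10 = sub(-8, -6) = -2

After the edit, cleaning proceeds:
  n1: a read changed (x3 -8->3) — executes, giving -6.
  n3: a read changed (n1 -8->-6) — executes, giving 36.
  n5: a read changed (n3 48->36) — executes, giving -36.
  n8: a read changed (n5 -48->-36) — executes, giving -6 — identical to its old value.
  n10: a read changed (n1 -8->-6) — executes, giving 0.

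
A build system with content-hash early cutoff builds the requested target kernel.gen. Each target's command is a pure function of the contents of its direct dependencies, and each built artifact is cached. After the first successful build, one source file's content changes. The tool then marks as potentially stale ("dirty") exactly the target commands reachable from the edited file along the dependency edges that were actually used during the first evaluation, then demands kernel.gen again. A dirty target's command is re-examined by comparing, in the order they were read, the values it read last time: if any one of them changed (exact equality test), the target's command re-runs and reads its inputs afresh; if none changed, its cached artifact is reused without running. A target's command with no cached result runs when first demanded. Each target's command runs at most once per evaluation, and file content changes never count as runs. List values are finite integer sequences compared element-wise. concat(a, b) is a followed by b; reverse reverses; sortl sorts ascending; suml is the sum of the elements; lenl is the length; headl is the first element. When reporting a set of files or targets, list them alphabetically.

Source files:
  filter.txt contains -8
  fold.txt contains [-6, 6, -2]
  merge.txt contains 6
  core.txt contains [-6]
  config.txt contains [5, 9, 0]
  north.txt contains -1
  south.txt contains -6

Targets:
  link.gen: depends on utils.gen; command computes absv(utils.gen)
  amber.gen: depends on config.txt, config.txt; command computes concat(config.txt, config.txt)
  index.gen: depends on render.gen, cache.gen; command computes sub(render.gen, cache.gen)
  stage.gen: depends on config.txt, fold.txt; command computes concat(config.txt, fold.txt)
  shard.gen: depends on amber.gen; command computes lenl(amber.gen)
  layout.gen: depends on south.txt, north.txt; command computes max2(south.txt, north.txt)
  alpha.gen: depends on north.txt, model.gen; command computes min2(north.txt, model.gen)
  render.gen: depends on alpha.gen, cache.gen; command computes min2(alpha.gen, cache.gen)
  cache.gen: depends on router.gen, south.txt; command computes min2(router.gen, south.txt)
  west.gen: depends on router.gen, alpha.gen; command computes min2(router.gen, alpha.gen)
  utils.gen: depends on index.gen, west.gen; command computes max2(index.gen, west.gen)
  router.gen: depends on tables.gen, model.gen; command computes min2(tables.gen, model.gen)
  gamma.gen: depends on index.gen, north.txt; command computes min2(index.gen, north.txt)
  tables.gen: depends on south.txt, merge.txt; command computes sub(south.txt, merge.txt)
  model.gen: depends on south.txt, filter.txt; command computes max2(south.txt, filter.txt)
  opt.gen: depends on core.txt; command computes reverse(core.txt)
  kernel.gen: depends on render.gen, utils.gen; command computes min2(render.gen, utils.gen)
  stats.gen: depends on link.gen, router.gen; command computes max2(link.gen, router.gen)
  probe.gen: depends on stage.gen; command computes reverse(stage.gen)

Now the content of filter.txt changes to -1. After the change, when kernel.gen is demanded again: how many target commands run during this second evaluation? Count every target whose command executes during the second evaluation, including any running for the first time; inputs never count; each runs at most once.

First evaluation (everything demanded from the output):
  model.gen = max2(-6, -8) = -6
  alpha.gen = min2(-1, -6) = -6
  tables.gen = sub(-6, 6) = -12
  router.gen = min2(-12, -6) = -12
  cache.gen = min2(-12, -6) = -12
  render.gen = min2(-6, -12) = -12
  index.gen = sub(-12, -12) = 0
  west.gen = min2(-12, -6) = -12
  utils.gen = max2(0, -12) = 0
  kernel.gen = min2(-12, 0) = -12

Propagation after the edit:
  model.gen: runs — filter.txt -8->-1; result -1.
  alpha.gen: runs — model.gen -6->-1; result -1.
  router.gen: runs — model.gen -6->-1; result -12 (same value as before).
  cache.gen: checked — values it read are unchanged (router.gen unchanged, south.txt unchanged); reused cached -12 without running.
  render.gen: runs — alpha.gen -6->-1; result -12 (same value as before).
  index.gen: checked — values it read are unchanged (render.gen unchanged, cache.gen unchanged); reused cached 0 without running.
  west.gen: runs — alpha.gen -6->-1; result -12 (same value as before).
  utils.gen: checked — values it read are unchanged (index.gen unchanged, west.gen unchanged); reused cached 0 without running.
  kernel.gen: checked — values it read are unchanged (render.gen unchanged, utils.gen unchanged); reused cached -12 without running.

Key observation: the cutoff stops propagation at cache.gen — its inputs' values are unchanged, so it reuses its cache.

Target commands that run: alpha.gen, model.gen, render.gen, router.gen, west.gen — 5 in total.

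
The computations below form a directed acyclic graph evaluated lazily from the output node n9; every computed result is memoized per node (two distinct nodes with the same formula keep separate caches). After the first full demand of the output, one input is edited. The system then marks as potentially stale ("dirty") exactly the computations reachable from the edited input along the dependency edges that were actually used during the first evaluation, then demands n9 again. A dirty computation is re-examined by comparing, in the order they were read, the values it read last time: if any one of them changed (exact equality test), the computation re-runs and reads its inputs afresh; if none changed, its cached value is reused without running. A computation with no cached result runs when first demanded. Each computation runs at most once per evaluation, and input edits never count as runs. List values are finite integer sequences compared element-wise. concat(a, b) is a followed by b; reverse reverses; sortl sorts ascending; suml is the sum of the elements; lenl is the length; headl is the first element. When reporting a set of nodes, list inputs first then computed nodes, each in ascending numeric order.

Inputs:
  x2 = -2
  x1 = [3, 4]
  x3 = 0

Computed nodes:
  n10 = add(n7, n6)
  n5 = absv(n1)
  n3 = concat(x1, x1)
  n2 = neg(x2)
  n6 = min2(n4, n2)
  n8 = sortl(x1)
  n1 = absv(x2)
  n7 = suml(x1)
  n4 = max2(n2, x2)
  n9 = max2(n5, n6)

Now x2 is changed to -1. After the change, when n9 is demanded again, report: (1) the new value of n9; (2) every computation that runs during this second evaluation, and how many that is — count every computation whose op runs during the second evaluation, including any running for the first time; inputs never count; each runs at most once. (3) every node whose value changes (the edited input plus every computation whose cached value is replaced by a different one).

First demand of the output computes:
  n1 = absv(-2) = 2
  n2 = neg(-2) = 2
  n4 = max2(2, -2) = 2
  n5 = absv(2) = 2
  n6 = min2(2, 2) = 2
  n9 = max2(2, 2) = 2

After the edit, cleaning proceeds:
  n1: a read changed (x2 -2->-1) — executes, giving 1.
  n2: a read changed (x2 -2->-1) — executes, giving 1.
  n4: a read changed (n2 2->1; x2 -2->-1) — executes, giving 1.
  n5: a read changed (n1 2->1) — executes, giving 1.
  n6: a read changed (n4 2->1; n2 2->1) — executes, giving 1.
  n9: a read changed (n5 2->1; n6 2->1) — executes, giving 1.

Demanding n9 again yields 1.
6 computations run: n1, n2, n4, n5, n6, n9.
The nodes whose values change: x2, n1, n2, n4, n5, n6, n9.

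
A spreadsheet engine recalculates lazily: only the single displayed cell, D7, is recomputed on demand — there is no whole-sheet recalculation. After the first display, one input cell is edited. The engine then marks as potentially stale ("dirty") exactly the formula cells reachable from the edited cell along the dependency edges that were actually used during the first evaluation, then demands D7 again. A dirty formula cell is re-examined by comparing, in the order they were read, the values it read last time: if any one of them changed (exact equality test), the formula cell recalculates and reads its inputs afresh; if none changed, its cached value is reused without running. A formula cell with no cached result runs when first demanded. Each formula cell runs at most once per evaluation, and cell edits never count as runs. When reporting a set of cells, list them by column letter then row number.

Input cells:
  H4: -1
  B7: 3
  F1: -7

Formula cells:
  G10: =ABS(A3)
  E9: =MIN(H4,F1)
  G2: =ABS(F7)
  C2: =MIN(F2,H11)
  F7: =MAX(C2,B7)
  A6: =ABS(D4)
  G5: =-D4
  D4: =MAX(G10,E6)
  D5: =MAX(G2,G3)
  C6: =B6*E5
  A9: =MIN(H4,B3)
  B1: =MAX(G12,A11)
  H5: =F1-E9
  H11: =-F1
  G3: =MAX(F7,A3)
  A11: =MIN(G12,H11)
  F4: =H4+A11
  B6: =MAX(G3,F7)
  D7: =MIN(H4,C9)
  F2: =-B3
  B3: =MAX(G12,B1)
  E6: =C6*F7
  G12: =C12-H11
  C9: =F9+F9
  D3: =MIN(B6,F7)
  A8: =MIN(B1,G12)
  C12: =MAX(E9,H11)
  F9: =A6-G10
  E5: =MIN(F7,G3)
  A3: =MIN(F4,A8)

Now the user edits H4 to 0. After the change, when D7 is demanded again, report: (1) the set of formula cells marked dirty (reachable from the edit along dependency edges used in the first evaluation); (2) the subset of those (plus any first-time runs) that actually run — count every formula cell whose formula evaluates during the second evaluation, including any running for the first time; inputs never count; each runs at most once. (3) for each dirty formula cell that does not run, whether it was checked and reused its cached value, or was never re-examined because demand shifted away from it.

First evaluation (everything demanded from the output):
  E9 = MIN(-1, -7) = -7
  H11 = -(-7) = 7
  C12 = MAX(-7, 7) = 7
  G12 = 7 - 7 = 0
  A11 = MIN(0, 7) = 0
  B1 = MAX(0, 0) = 0
  A8 = MIN(0, 0) = 0
  B3 = MAX(0, 0) = 0
  F2 = -(0) = 0
  C2 = MIN(0, 7) = 0
  F4 = -1 + 0 = -1
  A3 = MIN(-1, 0) = -1
  F7 = MAX(0, 3) = 3
  G3 = MAX(3, -1) = 3
  B6 = MAX(3, 3) = 3
  E5 = MIN(3, 3) = 3
  C6 = 3 * 3 = 9
  E6 = 9 * 3 = 27
  G10 = ABS(-1) = 1
  D4 = MAX(1, 27) = 27
  A6 = ABS(27) = 27
  F9 = 27 - 1 = 26
  C9 = 26 + 26 = 52
  D7 = MIN(-1, 52) = -1

Propagation after the edit:
  E9: runs — H4 -1->0; result -7 (same value as before).
  C12: checked — values it read are unchanged (E9 unchanged, H11 unchanged); reused cached 7 without running.
  G12: checked — values it read are unchanged (C12 unchanged, H11 unchanged); reused cached 0 without running.
  A11: checked — values it read are unchanged (G12 unchanged, H11 unchanged); reused cached 0 without running.
  B1: checked — values it read are unchanged (G12 unchanged, A11 unchanged); reused cached 0 without running.
  A8: checked — values it read are unchanged (B1 unchanged, G12 unchanged); reused cached 0 without running.
  B3: checked — values it read are unchanged (G12 unchanged, B1 unchanged); reused cached 0 without running.
  F2: checked — values it read are unchanged (B3 unchanged); reused cached 0 without running.
  C2: checked — values it read are unchanged (F2 unchanged, H11 unchanged); reused cached 0 without running.
  F4: runs — H4 -1->0; result 0.
  A3: runs — F4 -1->0; result 0.
  F7: checked — values it read are unchanged (C2 unchanged, B7 unchanged); reused cached 3 without running.
  G3: runs — A3 -1->0; result 3 (same value as before).
  B6: checked — values it read are unchanged (G3 unchanged, F7 unchanged); reused cached 3 without running.
  E5: checked — values it read are unchanged (F7 unchanged, G3 unchanged); reused cached 3 without running.
  C6: checked — values it read are unchanged (B6 unchanged, E5 unchanged); reused cached 9 without running.
  E6: checked — values it read are unchanged (C6 unchanged, F7 unchanged); reused cached 27 without running.
  G10: runs — A3 -1->0; result 0.
  D4: runs — G10 1->0; result 27 (same value as before).
  A6: checked — values it read are unchanged (D4 unchanged); reused cached 27 without running.
  F9: runs — G10 1->0; result 27.
  C9: runs — F9 26->27; F9 26->27; result 54.
  D7: runs — H4 -1->0; C9 52->54; result 0.

Key observation: the cutoff stops propagation at C12 — its inputs' values are unchanged, so it reuses its cache.

Marked dirty: A3, A6, A8, A11, B1, B3, B6, C2, C6, C9, C12, D4, D7, E5, E6, E9, F2, F4, F7, F9, G3, G10, G12.
Formula cells that run: A3, C9, D4, D7, E9, F4, F9, G3, G10 — 9 in total.
Checked but reused from cache: A6, A8, A11, B1, B3, B6, C2, C6, C12, E5, E6, F2, F7, G12.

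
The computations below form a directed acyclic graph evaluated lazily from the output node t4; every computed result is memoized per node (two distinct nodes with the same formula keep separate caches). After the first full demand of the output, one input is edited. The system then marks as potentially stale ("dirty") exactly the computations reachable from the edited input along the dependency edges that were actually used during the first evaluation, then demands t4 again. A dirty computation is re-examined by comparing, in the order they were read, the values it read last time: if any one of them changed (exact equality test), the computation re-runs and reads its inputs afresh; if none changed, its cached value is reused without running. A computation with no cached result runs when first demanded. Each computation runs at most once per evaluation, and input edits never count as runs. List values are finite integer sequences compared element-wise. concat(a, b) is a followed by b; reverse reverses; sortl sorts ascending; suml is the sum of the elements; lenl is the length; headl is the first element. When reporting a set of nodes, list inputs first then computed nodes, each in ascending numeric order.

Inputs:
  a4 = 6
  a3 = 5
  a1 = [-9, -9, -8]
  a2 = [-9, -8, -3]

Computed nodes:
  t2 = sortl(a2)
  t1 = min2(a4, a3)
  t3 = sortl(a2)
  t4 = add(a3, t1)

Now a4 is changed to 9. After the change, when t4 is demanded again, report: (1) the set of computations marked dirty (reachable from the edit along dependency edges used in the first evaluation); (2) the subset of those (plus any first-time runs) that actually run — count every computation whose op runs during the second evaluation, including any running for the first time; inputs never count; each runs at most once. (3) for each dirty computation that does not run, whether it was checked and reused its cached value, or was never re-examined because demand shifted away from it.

First demand of the output computes:
  t1 = min2(6, 5) = 5
  t4 = add(5, 5) = 10

After the edit, cleaning proceeds:
  t1: a read changed (a4 6->9) — executes, giving 5 — identical to its old value.
  t4: dirty, but its reads are unchanged (a3 unchanged, t1 unchanged); cached 10 stands.

Note the absorption at t1: it re-runs yet its value is the same, leaving the output's value untouched.

The edit dirties: t1, t4.
1 computations run: t1.
Cache hits after checking: t4.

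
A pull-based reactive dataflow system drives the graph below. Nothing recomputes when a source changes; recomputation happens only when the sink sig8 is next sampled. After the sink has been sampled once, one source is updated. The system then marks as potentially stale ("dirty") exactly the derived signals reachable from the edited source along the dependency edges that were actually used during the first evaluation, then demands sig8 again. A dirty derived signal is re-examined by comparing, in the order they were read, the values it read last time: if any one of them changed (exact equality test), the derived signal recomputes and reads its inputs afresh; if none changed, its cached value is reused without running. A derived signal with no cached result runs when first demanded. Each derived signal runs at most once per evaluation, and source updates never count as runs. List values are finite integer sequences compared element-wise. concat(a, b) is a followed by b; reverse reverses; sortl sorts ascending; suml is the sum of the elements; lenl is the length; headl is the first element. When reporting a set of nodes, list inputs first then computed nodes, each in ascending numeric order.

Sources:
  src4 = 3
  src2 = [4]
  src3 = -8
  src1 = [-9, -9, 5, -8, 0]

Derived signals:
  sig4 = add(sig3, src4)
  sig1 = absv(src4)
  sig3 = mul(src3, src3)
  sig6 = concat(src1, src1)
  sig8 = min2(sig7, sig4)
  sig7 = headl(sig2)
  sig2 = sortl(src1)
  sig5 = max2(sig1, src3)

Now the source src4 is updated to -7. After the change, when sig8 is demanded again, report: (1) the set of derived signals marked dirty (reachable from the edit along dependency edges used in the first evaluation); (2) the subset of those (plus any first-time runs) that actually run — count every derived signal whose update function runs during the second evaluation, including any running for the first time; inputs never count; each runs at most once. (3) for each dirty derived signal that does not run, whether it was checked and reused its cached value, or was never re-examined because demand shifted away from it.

First evaluation (everything demanded from the output):
  sig2 = sortl([-9, -9, 5, -8, 0]) = [-9, -9, -8, 0, 5]
  sig3 = mul(-8, -8) = 64
  sig4 = add(64, 3) = 67
  sig7 = headl([-9, -9, -8, 0, 5]) = -9
  sig8 = min2(-9, 67) = -9

Propagation after the edit:
  sig4: runs — src4 3->-7; result 57.
  sig8: runs — sig4 67->57; result -9 (same value as before).

Marked dirty: sig4, sig8.
Derived signals that run: sig4, sig8 — 2 in total.
Every dirty derived signal ran.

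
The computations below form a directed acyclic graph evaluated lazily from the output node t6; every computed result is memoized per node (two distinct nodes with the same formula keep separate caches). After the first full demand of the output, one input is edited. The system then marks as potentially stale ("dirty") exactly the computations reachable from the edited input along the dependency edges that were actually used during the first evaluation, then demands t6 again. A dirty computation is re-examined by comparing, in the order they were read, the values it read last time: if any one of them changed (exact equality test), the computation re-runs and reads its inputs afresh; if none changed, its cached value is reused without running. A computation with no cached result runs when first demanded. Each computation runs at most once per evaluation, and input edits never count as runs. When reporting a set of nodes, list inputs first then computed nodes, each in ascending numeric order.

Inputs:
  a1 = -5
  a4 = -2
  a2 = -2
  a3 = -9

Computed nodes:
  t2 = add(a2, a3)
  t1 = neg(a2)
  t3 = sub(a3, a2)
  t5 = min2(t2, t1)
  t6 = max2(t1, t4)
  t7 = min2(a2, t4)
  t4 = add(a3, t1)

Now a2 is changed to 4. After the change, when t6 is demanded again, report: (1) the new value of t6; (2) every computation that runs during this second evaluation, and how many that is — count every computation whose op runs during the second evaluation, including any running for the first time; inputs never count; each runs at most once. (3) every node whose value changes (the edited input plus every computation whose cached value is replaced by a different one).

First demand of the output computes:
  t1 = neg(-2) = 2
  t4 = add(-9, 2) = -7
  t6 = max2(2, -7) = 2

After the edit, cleaning proceeds:
  t1: a read changed (a2 -2->4) — executes, giving -4.
  t4: a read changed (t1 2->-4) — executes, giving -13.
  t6: a read changed (t1 2->-4; t4 -7->-13) — executes, giving -4.

Demanding t6 again yields -4.
3 computations run: t1, t4, t6.
The nodes whose values change: a2, t1, t4, t6.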